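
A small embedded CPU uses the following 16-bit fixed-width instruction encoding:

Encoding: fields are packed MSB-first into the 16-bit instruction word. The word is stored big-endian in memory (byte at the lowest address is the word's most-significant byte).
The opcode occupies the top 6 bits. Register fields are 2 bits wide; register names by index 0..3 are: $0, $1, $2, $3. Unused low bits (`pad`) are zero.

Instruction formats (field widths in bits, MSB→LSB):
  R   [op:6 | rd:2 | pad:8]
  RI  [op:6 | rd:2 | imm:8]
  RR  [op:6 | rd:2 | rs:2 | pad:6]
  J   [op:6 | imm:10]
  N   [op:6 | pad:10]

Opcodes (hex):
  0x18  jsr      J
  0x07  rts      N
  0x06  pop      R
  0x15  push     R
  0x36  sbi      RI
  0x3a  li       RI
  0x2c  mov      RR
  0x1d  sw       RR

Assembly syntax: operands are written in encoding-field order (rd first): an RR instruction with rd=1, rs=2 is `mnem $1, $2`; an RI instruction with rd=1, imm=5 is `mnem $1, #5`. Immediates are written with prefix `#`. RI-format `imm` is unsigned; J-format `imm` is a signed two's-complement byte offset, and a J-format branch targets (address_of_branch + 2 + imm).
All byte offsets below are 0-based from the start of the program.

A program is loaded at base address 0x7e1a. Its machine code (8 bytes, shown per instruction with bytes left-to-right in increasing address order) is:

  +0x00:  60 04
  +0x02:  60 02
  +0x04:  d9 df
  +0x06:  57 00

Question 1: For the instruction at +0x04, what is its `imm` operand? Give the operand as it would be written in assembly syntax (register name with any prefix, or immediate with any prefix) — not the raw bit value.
@+04  big-endian(d9 df) = 0xd9df
  top 6b → 0x36 → sbi [RI]
  rd: (w>>8)&0x3=0x1 → $1
  imm: (w>>0)&0xff=0xdf → #223

#223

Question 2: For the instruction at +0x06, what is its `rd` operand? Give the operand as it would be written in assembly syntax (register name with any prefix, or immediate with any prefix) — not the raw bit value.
$3

@+06  big-endian(57 00) = 0x5700
  top 6b → 0x15 → push [R]
  rd: (w>>8)&0x3=0x3 → $3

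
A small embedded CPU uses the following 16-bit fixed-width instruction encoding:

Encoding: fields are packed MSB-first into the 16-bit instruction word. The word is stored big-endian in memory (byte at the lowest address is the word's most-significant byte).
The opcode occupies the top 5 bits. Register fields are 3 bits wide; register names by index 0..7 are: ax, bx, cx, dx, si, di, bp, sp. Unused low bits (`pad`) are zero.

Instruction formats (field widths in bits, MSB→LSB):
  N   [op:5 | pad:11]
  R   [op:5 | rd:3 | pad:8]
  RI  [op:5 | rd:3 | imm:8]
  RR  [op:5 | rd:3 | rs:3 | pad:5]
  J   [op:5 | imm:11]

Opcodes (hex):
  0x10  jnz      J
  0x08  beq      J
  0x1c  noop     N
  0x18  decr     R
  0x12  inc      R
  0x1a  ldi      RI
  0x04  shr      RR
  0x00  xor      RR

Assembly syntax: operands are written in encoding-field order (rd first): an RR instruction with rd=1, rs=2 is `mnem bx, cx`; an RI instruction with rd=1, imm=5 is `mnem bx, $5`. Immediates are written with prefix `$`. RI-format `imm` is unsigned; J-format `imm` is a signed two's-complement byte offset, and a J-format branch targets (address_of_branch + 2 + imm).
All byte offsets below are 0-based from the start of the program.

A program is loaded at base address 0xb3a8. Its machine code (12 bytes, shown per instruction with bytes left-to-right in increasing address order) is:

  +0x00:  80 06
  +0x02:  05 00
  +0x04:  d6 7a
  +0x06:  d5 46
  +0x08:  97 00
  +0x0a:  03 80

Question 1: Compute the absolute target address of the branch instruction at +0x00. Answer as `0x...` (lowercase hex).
0xb3b0

+0x00: 80 06 ⇒ word 0x8006 (big)
  top 5b → 0x10 → jnz [J]
  imm: (w>>0)&0x7ff=0x6 → $6
  target = base 0xb3a8 + off 0x00 + 2 + imm 6 = 0xb3b0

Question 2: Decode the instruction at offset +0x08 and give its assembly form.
off 0x08: read 97 00 as big → 0x9700
  top 5b → 0x12 → inc [R]
  [10:8] rd=7 = sp

inc sp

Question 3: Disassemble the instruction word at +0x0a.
xor dx, si

@+0a  big-endian(03 80) = 0x0380
  opcode bits[15:11]=0x0: xor/RR
  [10:8] rd=3 = dx
  [7:5] rs=4 = si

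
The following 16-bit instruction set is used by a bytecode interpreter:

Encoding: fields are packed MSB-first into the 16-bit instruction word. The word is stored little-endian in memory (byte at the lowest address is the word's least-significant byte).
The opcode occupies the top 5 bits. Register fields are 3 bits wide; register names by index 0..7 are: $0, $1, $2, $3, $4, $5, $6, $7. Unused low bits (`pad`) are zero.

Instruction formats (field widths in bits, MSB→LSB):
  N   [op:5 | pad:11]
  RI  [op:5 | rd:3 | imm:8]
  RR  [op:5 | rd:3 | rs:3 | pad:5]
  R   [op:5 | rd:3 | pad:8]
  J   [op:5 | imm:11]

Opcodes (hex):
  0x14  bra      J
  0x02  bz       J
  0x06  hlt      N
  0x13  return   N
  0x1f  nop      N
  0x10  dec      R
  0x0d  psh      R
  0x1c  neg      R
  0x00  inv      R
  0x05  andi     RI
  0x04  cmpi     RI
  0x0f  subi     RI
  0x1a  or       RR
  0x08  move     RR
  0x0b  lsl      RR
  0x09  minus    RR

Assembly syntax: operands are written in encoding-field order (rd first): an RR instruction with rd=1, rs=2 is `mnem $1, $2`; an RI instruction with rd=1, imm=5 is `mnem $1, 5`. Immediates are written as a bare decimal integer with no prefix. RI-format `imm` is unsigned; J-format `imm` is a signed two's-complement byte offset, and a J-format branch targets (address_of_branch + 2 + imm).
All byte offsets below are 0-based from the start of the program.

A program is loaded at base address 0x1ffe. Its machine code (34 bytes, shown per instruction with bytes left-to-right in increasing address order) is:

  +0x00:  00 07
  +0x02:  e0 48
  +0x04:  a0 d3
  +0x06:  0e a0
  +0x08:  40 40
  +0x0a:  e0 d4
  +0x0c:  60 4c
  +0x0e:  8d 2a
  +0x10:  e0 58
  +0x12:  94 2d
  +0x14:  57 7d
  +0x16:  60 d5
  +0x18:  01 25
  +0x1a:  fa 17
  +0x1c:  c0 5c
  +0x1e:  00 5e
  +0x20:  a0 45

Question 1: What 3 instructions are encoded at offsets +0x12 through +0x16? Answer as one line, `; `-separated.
@+12  little-endian(94 2d) = 0x2d94
  opcode bits[15:11]=0x5: andi/RI
  rd@[10:8]=0x5 ⇒ $5
  imm@[7:0]=0x94 ⇒ 148
@+14  little-endian(57 7d) = 0x7d57
  opcode bits[15:11]=0xf: subi/RI
  rd@[10:8]=0x5 ⇒ $5
  imm@[7:0]=0x57 ⇒ 87
@+16  little-endian(60 d5) = 0xd560
  opcode bits[15:11]=0x1a: or/RR
  rd@[10:8]=0x5 ⇒ $5
  rs@[7:5]=0x3 ⇒ $3

andi $5, 148; subi $5, 87; or $5, $3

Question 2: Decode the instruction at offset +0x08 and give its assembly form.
[08] 40 40 → 0x4040
  top 5b → 0x8 → move [RR]
  rd@[10:8]=0x0 ⇒ $0
  rs@[7:5]=0x2 ⇒ $2

move $0, $2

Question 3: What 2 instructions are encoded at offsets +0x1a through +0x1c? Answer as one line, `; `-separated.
[1a] fa 17 → 0x17fa
  opcode bits[15:11]=0x2: bz/J
  imm: (w>>0)&0x7ff=0x7fa (s11→-6) → -6
[1c] c0 5c → 0x5cc0
  opcode bits[15:11]=0xb: lsl/RR
  rd: (w>>8)&0x7=0x4 → $4
  rs: (w>>5)&0x7=0x6 → $6

bz -6; lsl $4, $6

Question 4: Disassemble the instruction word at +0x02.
@+02  little-endian(e0 48) = 0x48e0
  top 5b → 0x9 → minus [RR]
  rd: (w>>8)&0x7=0x0 → $0
  rs: (w>>5)&0x7=0x7 → $7

minus $0, $7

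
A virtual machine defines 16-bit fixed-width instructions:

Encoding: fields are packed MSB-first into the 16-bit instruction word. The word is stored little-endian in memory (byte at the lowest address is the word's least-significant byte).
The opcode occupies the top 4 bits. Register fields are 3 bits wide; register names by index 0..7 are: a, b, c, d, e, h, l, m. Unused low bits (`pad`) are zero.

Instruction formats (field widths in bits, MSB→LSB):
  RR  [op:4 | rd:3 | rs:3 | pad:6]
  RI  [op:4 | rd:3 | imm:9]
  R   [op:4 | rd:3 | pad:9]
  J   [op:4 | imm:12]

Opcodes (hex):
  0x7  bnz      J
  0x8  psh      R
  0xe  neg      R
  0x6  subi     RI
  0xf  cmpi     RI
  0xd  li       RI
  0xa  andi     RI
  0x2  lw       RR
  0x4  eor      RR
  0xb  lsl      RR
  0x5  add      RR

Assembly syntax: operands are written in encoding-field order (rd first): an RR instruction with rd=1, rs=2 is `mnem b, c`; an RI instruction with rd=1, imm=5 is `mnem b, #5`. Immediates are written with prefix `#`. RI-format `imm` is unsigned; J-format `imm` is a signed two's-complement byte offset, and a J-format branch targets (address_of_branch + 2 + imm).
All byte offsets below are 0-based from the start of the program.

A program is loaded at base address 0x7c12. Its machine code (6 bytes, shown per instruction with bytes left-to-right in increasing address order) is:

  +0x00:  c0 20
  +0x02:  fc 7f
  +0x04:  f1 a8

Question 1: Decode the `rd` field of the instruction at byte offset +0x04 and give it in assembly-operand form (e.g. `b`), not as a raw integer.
@+04  little-endian(f1 a8) = 0xa8f1
  opcode bits[15:12]=0xa: andi/RI
  rd@[11:9]=0x4 ⇒ e
  imm@[8:0]=0xf1 ⇒ #241

e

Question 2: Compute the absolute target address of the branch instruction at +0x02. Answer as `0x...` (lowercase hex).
off 0x02: read fc 7f as little → 0x7ffc
  top 4b → 0x7 → bnz [J]
  imm@[11:0]=0xffc (s12→-4) ⇒ #-4
  target = base 0x7c12 + off 0x02 + 2 + imm -4 = 0x7c12

0x7c12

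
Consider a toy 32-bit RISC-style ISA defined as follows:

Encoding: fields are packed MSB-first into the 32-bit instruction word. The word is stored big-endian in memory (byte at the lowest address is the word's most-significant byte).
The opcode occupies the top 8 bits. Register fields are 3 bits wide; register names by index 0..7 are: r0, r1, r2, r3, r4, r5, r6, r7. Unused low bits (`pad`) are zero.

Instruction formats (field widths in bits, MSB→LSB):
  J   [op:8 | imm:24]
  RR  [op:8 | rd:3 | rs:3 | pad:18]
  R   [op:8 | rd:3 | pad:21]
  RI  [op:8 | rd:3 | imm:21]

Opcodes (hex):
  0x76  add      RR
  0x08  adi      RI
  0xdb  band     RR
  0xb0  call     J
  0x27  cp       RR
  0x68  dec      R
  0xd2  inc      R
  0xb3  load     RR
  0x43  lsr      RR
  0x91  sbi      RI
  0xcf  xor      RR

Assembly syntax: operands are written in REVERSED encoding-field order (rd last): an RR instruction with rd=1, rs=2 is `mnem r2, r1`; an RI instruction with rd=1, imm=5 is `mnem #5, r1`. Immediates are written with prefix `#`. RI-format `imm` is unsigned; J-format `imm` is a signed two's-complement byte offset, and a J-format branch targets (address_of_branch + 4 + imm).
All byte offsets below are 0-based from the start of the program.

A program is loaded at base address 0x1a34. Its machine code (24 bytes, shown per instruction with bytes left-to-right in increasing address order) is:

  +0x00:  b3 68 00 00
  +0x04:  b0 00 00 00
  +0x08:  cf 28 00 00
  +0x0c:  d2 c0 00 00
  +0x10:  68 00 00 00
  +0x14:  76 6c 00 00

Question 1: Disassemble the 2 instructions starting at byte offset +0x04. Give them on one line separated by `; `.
call #0; xor r2, r1

@+04  big-endian(b0 00 00 00) = 0xb0000000
  top 8b → 0xb0 → call [J]
  imm: (w>>0)&0xffffff=0x0 → #0
@+08  big-endian(cf 28 00 00) = 0xcf280000
  top 8b → 0xcf → xor [RR]
  rd: (w>>21)&0x7=0x1 → r1
  rs: (w>>18)&0x7=0x2 → r2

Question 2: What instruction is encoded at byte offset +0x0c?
inc r6

[0c] d2 c0 00 00 → 0xd2c00000
  op=0xd2c00000>>24=0xd2 ⇒ inc (R)
  rd: (w>>21)&0x7=0x6 → r6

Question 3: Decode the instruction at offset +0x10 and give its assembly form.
dec r0

+0x10: 68 00 00 00 ⇒ word 0x68000000 (big)
  top 8b → 0x68 → dec [R]
  [23:21] rd=0 = r0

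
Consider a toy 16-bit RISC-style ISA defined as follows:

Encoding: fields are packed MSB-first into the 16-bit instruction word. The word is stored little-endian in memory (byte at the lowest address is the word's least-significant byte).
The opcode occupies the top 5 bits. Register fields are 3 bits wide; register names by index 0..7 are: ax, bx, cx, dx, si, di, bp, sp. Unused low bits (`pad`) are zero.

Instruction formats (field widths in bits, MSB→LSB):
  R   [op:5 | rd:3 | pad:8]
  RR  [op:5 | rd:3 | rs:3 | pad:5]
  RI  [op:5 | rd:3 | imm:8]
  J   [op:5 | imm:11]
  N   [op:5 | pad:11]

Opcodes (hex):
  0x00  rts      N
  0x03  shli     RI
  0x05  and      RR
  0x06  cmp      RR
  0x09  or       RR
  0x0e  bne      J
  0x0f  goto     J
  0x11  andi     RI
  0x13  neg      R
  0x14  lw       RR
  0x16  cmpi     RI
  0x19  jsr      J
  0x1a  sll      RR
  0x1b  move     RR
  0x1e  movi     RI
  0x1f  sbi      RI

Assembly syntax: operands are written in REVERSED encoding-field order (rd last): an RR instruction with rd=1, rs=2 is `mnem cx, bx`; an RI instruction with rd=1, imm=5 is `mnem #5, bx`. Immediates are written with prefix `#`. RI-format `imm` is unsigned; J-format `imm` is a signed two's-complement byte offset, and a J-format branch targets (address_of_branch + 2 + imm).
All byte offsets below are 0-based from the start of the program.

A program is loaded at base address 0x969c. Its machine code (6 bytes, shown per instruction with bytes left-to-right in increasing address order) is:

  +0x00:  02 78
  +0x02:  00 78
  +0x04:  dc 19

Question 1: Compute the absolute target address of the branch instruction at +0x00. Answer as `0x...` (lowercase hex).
off 0x00: read 02 78 as little → 0x7802
  top 5b → 0xf → goto [J]
  [10:0] imm=2 = #2
  target = base 0x969c + off 0x00 + 2 + imm 2 = 0x96a0

0x96a0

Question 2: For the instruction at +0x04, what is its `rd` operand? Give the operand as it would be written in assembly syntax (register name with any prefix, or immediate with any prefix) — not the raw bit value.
bx

@+04  little-endian(dc 19) = 0x19dc
  top 5b → 0x3 → shli [RI]
  rd: (w>>8)&0x7=0x1 → bx
  imm: (w>>0)&0xff=0xdc → #220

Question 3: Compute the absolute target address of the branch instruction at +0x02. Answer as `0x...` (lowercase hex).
0x96a0

[02] 00 78 → 0x7800
  op=0x7800>>11=0xf ⇒ goto (J)
  imm@[10:0]=0x0 ⇒ #0
  target = base 0x969c + off 0x02 + 2 + imm 0 = 0x96a0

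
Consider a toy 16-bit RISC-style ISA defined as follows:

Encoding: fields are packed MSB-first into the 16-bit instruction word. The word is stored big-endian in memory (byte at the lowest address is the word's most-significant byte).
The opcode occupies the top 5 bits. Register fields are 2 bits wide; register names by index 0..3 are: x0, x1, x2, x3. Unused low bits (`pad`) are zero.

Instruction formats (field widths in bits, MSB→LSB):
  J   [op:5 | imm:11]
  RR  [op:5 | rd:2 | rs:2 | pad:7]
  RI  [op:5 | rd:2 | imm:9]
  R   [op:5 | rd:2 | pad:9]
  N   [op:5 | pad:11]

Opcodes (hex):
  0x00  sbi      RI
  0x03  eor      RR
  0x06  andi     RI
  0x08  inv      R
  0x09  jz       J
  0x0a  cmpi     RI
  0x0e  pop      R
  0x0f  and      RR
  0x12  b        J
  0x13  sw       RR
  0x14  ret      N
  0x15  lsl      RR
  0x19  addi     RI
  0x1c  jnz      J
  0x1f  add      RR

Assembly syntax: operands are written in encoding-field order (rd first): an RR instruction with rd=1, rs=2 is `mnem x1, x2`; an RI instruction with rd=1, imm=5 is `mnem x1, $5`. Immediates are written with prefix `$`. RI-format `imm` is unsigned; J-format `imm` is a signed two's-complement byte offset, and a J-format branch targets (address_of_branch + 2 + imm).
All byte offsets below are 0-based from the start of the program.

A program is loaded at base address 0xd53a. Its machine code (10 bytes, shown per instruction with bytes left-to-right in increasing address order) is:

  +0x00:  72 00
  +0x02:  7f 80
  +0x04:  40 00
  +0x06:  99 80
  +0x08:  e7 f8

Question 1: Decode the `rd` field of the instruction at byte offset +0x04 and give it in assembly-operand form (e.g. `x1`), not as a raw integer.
x0

[04] 40 00 → 0x4000
  opcode bits[15:11]=0x8: inv/R
  [10:9] rd=0 = x0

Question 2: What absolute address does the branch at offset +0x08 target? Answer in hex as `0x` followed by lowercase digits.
0xd53c

[08] e7 f8 → 0xe7f8
  top 5b → 0x1c → jnz [J]
  imm@[10:0]=0x7f8 (s11→-8) ⇒ $-8
  target = base 0xd53a + off 0x08 + 2 + imm -8 = 0xd53c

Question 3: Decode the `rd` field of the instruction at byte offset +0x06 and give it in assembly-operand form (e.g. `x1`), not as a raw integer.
x0

@+06  big-endian(99 80) = 0x9980
  opcode bits[15:11]=0x13: sw/RR
  rd: (w>>9)&0x3=0x0 → x0
  rs: (w>>7)&0x3=0x3 → x3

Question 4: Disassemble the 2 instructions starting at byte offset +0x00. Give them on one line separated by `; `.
@+00  big-endian(72 00) = 0x7200
  top 5b → 0xe → pop [R]
  rd@[10:9]=0x1 ⇒ x1
@+02  big-endian(7f 80) = 0x7f80
  top 5b → 0xf → and [RR]
  rd@[10:9]=0x3 ⇒ x3
  rs@[8:7]=0x3 ⇒ x3

pop x1; and x3, x3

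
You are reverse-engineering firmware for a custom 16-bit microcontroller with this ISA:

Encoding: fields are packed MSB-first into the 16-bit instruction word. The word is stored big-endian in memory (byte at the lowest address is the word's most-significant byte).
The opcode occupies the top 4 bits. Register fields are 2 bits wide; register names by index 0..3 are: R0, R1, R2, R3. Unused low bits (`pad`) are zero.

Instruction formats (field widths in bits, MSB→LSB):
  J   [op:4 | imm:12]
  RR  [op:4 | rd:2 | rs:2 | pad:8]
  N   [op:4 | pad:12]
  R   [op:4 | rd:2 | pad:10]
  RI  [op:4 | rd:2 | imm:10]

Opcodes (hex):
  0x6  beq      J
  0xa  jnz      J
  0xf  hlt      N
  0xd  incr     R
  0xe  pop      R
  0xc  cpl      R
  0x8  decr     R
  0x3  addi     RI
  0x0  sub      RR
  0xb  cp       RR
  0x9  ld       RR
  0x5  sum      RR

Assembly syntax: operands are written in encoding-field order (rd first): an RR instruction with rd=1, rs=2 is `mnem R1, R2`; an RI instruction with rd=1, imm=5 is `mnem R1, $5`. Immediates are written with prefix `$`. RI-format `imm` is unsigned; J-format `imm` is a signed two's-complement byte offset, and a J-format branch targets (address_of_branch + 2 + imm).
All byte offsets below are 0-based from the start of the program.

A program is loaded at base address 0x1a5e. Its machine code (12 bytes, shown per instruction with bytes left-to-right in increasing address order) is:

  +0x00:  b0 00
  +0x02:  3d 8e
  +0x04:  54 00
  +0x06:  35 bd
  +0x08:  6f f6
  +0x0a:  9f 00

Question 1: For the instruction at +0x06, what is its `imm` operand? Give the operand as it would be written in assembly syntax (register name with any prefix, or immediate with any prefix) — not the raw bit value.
$445

@+06  big-endian(35 bd) = 0x35bd
  opcode bits[15:12]=0x3: addi/RI
  rd: (w>>10)&0x3=0x1 → R1
  imm: (w>>0)&0x3ff=0x1bd → $445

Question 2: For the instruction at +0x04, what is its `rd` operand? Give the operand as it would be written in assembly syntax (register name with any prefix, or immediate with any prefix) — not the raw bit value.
R1

@+04  big-endian(54 00) = 0x5400
  opcode bits[15:12]=0x5: sum/RR
  rd: (w>>10)&0x3=0x1 → R1
  rs: (w>>8)&0x3=0x0 → R0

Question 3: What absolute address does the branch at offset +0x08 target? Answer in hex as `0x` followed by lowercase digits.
[08] 6f f6 → 0x6ff6
  top 4b → 0x6 → beq [J]
  [11:0] imm=4086 (s12→-10) = $-10
  target = base 0x1a5e + off 0x08 + 2 + imm -10 = 0x1a5e

0x1a5e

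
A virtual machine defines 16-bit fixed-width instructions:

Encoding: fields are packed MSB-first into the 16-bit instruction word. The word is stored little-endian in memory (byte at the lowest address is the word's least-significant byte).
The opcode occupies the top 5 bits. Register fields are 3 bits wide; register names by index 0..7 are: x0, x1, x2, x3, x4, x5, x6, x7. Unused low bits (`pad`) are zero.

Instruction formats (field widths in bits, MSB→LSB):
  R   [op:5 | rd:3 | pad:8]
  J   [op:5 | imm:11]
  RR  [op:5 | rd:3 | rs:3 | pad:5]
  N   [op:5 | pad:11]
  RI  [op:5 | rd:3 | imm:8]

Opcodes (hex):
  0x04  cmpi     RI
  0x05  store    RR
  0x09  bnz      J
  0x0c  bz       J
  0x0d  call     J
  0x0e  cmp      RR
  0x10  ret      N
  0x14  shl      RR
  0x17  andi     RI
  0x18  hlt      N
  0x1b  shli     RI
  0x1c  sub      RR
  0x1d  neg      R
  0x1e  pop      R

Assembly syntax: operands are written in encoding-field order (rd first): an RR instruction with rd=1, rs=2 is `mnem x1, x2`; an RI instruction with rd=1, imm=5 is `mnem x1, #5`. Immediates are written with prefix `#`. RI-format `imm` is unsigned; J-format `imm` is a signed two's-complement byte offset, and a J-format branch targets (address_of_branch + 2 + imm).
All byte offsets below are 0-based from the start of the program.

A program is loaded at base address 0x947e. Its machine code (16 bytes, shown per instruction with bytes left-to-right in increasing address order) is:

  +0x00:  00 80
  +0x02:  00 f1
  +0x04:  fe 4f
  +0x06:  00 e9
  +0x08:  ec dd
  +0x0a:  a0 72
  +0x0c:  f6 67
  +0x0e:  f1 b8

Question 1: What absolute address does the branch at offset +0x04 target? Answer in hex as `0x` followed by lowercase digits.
off 0x04: read fe 4f as little → 0x4ffe
  opcode bits[15:11]=0x9: bnz/J
  imm@[10:0]=0x7fe (s11→-2) ⇒ #-2
  target = base 0x947e + off 0x04 + 2 + imm -2 = 0x9482

0x9482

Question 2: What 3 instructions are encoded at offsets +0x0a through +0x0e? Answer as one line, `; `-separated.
[0a] a0 72 → 0x72a0
  op=0x72a0>>11=0xe ⇒ cmp (RR)
  rd: (w>>8)&0x7=0x2 → x2
  rs: (w>>5)&0x7=0x5 → x5
[0c] f6 67 → 0x67f6
  op=0x67f6>>11=0xc ⇒ bz (J)
  imm: (w>>0)&0x7ff=0x7f6 (s11→-10) → #-10
[0e] f1 b8 → 0xb8f1
  op=0xb8f1>>11=0x17 ⇒ andi (RI)
  rd: (w>>8)&0x7=0x0 → x0
  imm: (w>>0)&0xff=0xf1 → #241

cmp x2, x5; bz #-10; andi x0, #241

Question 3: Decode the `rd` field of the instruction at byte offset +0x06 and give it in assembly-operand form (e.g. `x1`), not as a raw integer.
[06] 00 e9 → 0xe900
  op=0xe900>>11=0x1d ⇒ neg (R)
  rd@[10:8]=0x1 ⇒ x1

x1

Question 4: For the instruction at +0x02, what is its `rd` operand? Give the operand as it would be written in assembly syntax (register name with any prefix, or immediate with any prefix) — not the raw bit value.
+0x02: 00 f1 ⇒ word 0xf100 (little)
  op=0xf100>>11=0x1e ⇒ pop (R)
  rd: (w>>8)&0x7=0x1 → x1

x1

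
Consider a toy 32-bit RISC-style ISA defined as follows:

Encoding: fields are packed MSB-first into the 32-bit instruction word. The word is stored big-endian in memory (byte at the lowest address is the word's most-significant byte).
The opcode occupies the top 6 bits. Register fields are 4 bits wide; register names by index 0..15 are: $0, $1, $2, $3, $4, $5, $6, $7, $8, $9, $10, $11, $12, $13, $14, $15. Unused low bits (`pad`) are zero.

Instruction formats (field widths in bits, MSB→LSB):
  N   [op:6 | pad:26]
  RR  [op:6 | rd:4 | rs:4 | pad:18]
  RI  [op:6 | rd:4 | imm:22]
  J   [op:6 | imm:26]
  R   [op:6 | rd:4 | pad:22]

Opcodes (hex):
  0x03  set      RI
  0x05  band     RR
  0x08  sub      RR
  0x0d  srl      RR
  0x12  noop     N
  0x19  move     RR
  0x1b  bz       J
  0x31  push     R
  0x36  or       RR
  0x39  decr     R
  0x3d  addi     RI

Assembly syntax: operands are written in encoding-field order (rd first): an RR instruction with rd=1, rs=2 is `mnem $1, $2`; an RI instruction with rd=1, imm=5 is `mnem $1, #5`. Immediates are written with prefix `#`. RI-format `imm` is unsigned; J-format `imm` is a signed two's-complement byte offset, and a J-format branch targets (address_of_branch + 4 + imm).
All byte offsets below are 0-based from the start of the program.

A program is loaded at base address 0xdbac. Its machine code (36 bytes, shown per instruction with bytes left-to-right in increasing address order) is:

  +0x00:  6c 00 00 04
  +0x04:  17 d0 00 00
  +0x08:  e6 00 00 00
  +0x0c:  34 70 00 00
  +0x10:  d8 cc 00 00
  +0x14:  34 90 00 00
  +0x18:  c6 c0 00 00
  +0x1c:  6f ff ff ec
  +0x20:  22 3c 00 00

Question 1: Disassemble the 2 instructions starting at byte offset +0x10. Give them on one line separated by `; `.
or $3, $3; srl $2, $4

+0x10: d8 cc 00 00 ⇒ word 0xd8cc0000 (big)
  op=0xd8cc0000>>26=0x36 ⇒ or (RR)
  rd: (w>>22)&0xf=0x3 → $3
  rs: (w>>18)&0xf=0x3 → $3
+0x14: 34 90 00 00 ⇒ word 0x34900000 (big)
  op=0x34900000>>26=0xd ⇒ srl (RR)
  rd: (w>>22)&0xf=0x2 → $2
  rs: (w>>18)&0xf=0x4 → $4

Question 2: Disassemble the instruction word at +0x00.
bz #4

+0x00: 6c 00 00 04 ⇒ word 0x6c000004 (big)
  top 6b → 0x1b → bz [J]
  imm: (w>>0)&0x3ffffff=0x4 → #4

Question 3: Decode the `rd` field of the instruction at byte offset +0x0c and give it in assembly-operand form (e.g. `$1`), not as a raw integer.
$1

@+0c  big-endian(34 70 00 00) = 0x34700000
  op=0x34700000>>26=0xd ⇒ srl (RR)
  rd: (w>>22)&0xf=0x1 → $1
  rs: (w>>18)&0xf=0xc → $12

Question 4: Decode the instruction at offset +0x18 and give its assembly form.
off 0x18: read c6 c0 00 00 as big → 0xc6c00000
  op=0xc6c00000>>26=0x31 ⇒ push (R)
  [25:22] rd=11 = $11

push $11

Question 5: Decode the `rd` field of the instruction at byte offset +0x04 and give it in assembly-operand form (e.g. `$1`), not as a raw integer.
@+04  big-endian(17 d0 00 00) = 0x17d00000
  op=0x17d00000>>26=0x5 ⇒ band (RR)
  rd@[25:22]=0xf ⇒ $15
  rs@[21:18]=0x4 ⇒ $4

$15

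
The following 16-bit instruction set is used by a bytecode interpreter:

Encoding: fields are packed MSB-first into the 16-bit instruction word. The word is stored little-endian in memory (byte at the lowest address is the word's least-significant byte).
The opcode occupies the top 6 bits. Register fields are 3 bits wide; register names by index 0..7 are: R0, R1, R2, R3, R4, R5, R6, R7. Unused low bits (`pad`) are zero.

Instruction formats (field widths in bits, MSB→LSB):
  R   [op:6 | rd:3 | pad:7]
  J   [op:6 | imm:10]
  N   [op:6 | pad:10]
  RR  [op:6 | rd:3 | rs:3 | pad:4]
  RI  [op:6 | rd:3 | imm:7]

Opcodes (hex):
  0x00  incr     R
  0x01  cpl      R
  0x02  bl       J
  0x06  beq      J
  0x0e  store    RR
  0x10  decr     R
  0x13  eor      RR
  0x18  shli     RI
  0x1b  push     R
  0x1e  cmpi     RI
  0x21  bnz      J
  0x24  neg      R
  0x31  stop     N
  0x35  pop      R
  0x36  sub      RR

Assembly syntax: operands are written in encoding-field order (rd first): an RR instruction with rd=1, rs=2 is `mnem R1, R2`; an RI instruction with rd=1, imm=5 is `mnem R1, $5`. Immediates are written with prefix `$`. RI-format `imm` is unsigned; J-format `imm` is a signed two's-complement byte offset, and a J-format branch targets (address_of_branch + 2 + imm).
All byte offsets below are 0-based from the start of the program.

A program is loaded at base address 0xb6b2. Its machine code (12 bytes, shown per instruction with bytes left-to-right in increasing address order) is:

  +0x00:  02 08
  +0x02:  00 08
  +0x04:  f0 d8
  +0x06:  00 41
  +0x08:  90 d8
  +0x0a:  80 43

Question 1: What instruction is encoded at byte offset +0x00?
bl $2

off 0x00: read 02 08 as little → 0x0802
  opcode bits[15:10]=0x2: bl/J
  imm@[9:0]=0x2 ⇒ $2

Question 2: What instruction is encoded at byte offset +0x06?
decr R2

@+06  little-endian(00 41) = 0x4100
  op=0x4100>>10=0x10 ⇒ decr (R)
  rd: (w>>7)&0x7=0x2 → R2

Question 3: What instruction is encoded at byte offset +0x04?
sub R1, R7

+0x04: f0 d8 ⇒ word 0xd8f0 (little)
  top 6b → 0x36 → sub [RR]
  rd: (w>>7)&0x7=0x1 → R1
  rs: (w>>4)&0x7=0x7 → R7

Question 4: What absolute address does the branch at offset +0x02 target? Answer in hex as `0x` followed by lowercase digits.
0xb6b6

+0x02: 00 08 ⇒ word 0x0800 (little)
  opcode bits[15:10]=0x2: bl/J
  imm@[9:0]=0x0 ⇒ $0
  target = base 0xb6b2 + off 0x02 + 2 + imm 0 = 0xb6b6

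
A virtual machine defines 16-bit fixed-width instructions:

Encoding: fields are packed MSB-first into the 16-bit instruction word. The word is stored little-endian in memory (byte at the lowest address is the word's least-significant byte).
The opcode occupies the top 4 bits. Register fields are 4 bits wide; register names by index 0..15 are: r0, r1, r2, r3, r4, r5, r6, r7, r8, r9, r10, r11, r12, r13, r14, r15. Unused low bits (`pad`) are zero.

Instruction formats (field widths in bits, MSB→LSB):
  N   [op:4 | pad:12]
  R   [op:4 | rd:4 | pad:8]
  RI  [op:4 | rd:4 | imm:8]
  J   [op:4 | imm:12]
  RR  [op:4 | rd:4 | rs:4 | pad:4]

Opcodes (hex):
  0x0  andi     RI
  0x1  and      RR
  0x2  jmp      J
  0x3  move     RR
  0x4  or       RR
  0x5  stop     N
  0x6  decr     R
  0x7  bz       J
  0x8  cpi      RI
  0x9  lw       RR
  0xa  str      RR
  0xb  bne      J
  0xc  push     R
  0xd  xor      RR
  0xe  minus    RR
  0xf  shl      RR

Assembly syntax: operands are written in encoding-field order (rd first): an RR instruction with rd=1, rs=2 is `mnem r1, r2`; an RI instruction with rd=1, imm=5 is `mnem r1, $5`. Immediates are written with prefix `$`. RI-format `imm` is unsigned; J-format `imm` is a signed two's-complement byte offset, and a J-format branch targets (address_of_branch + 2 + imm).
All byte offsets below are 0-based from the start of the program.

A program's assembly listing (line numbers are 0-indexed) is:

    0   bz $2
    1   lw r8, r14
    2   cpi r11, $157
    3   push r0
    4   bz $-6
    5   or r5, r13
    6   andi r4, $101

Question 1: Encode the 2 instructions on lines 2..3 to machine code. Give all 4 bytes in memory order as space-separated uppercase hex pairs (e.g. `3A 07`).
line 2 (cpi): pack op=0x8:4|rd=11:4|imm=157:8 = 0x8b9d; little→ 9d 8b
line 3 (push): pack op=0xc:4|rd=0:4|pad=0:8 = 0xc000; little→ 00 c0

9D 8B 00 C0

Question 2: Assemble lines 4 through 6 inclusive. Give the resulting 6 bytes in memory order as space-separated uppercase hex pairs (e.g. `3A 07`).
line 4 (bz): pack op=0x7:4|imm=-6:12 = 0x7ffa; little→ fa 7f
line 5 (or): pack op=0x4:4|rd=5:4|rs=13:4|pad=0:4 = 0x45d0; little→ d0 45
line 6 (andi): pack op=0x0:4|rd=4:4|imm=101:8 = 0x0465; little→ 65 04

FA 7F D0 45 65 04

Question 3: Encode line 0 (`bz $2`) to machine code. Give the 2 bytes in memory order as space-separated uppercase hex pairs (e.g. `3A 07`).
L0: bz op=0x7:4|imm=2:12 ⇒ 0x7002 ⇒ little 02 70

02 70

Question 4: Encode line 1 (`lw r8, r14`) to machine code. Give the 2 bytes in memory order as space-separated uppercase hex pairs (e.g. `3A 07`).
E0 98

L1: lw op=0x9:4|rd=8:4|rs=14:4|pad=0:4 ⇒ 0x98e0 ⇒ little e0 98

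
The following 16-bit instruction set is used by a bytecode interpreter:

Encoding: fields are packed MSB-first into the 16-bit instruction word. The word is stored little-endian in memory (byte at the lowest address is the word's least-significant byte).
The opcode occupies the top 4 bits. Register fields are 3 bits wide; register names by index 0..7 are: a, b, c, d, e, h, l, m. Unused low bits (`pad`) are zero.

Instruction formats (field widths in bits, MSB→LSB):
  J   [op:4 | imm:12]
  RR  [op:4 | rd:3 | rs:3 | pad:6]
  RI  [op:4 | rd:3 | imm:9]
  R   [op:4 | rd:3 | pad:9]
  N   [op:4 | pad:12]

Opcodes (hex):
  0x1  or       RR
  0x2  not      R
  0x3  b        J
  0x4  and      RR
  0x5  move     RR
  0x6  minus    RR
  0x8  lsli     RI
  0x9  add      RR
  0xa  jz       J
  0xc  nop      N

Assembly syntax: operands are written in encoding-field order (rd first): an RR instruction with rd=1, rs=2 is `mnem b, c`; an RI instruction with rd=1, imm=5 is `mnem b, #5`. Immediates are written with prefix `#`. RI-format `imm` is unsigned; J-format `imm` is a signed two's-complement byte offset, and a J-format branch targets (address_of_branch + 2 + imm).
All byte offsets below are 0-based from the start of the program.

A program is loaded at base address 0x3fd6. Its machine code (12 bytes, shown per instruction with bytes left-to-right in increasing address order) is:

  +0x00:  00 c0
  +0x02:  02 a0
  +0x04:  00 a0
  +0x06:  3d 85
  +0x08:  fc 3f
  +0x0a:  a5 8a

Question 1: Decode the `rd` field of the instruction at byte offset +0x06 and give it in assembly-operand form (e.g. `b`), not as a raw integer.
@+06  little-endian(3d 85) = 0x853d
  op=0x853d>>12=0x8 ⇒ lsli (RI)
  [11:9] rd=2 = c
  [8:0] imm=317 = #317

c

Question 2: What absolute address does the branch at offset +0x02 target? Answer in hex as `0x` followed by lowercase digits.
off 0x02: read 02 a0 as little → 0xa002
  opcode bits[15:12]=0xa: jz/J
  imm@[11:0]=0x2 ⇒ #2
  target = base 0x3fd6 + off 0x02 + 2 + imm 2 = 0x3fdc

0x3fdc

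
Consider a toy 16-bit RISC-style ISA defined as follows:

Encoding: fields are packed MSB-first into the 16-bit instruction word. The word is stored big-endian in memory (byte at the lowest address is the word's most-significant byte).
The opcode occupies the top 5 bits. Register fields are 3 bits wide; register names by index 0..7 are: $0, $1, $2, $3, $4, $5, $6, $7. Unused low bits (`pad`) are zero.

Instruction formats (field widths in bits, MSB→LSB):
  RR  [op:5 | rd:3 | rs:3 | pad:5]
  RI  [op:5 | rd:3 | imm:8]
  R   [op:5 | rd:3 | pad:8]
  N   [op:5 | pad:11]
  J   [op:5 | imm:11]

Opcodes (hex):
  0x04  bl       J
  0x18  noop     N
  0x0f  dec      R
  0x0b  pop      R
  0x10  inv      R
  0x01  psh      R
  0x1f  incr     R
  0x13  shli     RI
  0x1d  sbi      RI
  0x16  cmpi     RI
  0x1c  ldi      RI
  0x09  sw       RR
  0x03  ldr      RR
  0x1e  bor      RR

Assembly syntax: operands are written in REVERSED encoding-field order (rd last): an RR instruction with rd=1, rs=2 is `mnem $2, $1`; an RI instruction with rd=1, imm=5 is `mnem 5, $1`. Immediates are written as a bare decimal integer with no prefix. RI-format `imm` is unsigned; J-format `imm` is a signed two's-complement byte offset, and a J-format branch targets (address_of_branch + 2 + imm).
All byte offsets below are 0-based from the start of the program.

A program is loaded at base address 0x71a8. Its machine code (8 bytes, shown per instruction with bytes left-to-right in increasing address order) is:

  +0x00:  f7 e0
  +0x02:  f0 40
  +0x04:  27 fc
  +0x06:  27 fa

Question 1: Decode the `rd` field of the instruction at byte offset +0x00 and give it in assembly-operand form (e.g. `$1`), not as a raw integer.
off 0x00: read f7 e0 as big → 0xf7e0
  opcode bits[15:11]=0x1e: bor/RR
  [10:8] rd=7 = $7
  [7:5] rs=7 = $7

$7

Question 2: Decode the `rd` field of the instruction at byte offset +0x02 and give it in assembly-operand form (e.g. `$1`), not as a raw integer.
$0

+0x02: f0 40 ⇒ word 0xf040 (big)
  op=0xf040>>11=0x1e ⇒ bor (RR)
  rd@[10:8]=0x0 ⇒ $0
  rs@[7:5]=0x2 ⇒ $2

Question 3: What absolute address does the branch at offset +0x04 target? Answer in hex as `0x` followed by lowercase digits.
0x71aa

[04] 27 fc → 0x27fc
  opcode bits[15:11]=0x4: bl/J
  imm@[10:0]=0x7fc (s11→-4) ⇒ -4
  target = base 0x71a8 + off 0x04 + 2 + imm -4 = 0x71aa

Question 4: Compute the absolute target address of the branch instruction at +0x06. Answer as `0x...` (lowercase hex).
0x71aa

+0x06: 27 fa ⇒ word 0x27fa (big)
  op=0x27fa>>11=0x4 ⇒ bl (J)
  [10:0] imm=2042 (s11→-6) = -6
  target = base 0x71a8 + off 0x06 + 2 + imm -6 = 0x71aa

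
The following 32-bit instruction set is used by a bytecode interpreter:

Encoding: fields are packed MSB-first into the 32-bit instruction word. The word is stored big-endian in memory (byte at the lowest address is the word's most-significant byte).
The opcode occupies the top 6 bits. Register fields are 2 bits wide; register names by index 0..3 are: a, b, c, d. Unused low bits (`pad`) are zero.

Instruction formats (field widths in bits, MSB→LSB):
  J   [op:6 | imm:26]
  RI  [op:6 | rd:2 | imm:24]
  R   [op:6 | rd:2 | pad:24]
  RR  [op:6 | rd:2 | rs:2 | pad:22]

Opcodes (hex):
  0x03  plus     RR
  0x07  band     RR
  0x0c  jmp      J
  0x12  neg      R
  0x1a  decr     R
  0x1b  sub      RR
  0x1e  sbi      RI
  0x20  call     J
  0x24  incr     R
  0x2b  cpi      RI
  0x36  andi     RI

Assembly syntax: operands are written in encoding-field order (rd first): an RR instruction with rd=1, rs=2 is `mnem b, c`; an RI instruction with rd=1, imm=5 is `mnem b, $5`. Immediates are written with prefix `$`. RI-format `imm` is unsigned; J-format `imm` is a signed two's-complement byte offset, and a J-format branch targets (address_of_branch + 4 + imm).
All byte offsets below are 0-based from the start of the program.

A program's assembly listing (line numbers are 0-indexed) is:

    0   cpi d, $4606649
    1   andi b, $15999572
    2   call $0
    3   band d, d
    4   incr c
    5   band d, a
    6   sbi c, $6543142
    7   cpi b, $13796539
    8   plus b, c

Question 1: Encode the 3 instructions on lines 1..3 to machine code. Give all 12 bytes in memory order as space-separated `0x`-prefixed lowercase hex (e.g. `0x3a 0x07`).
L1: andi op=0x36:6|rd=1:2|imm=15999572:24 ⇒ 0xd9f42254 ⇒ big d9 f4 22 54
L2: call op=0x20:6|imm=0:26 ⇒ 0x80000000 ⇒ big 80 00 00 00
L3: band op=0x7:6|rd=3:2|rs=3:2|pad=0:22 ⇒ 0x1fc00000 ⇒ big 1f c0 00 00

0xd9 0xf4 0x22 0x54 0x80 0x00 0x00 0x00 0x1f 0xc0 0x00 0x00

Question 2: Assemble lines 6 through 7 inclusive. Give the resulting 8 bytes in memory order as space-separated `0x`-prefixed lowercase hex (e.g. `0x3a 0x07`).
0x7a 0x63 0xd7 0x26 0xad 0xd2 0x84 0xbb

L6: sbi op=0x1e:6|rd=2:2|imm=6543142:24 ⇒ 0x7a63d726 ⇒ big 7a 63 d7 26
L7: cpi op=0x2b:6|rd=1:2|imm=13796539:24 ⇒ 0xadd284bb ⇒ big ad d2 84 bb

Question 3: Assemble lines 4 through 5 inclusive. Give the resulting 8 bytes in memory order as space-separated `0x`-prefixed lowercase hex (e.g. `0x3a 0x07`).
0x92 0x00 0x00 0x00 0x1f 0x00 0x00 0x00

line 4 (incr): pack op=0x24:6|rd=2:2|pad=0:24 = 0x92000000; big→ 92 00 00 00
line 5 (band): pack op=0x7:6|rd=3:2|rs=0:2|pad=0:22 = 0x1f000000; big→ 1f 00 00 00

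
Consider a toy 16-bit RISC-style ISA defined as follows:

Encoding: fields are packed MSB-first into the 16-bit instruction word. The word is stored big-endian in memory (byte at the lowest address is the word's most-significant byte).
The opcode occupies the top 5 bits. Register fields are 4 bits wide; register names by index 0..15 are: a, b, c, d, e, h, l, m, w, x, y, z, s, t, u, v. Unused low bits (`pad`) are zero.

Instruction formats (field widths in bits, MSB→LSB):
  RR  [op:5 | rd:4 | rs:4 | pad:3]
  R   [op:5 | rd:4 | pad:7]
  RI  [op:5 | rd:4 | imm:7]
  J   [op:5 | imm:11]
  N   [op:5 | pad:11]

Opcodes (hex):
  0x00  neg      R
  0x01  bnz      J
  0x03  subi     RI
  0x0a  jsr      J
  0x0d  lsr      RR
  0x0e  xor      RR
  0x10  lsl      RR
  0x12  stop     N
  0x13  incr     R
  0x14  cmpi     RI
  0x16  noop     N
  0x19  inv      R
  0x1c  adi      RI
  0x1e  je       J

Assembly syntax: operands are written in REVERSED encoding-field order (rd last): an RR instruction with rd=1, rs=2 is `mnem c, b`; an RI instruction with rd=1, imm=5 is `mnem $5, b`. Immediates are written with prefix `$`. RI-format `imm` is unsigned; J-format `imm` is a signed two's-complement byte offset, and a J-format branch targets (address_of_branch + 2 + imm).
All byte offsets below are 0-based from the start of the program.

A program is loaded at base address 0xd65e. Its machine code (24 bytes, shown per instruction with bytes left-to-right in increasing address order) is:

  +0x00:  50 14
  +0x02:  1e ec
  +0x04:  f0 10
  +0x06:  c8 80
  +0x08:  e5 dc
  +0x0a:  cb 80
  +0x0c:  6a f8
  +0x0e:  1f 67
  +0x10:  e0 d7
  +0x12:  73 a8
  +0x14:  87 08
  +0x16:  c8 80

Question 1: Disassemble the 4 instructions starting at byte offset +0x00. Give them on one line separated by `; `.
jsr $20; subi $108, t; je $16; inv b

+0x00: 50 14 ⇒ word 0x5014 (big)
  op=0x5014>>11=0xa ⇒ jsr (J)
  [10:0] imm=20 = $20
+0x02: 1e ec ⇒ word 0x1eec (big)
  op=0x1eec>>11=0x3 ⇒ subi (RI)
  [10:7] rd=13 = t
  [6:0] imm=108 = $108
+0x04: f0 10 ⇒ word 0xf010 (big)
  op=0xf010>>11=0x1e ⇒ je (J)
  [10:0] imm=16 = $16
+0x06: c8 80 ⇒ word 0xc880 (big)
  op=0xc880>>11=0x19 ⇒ inv (R)
  [10:7] rd=1 = b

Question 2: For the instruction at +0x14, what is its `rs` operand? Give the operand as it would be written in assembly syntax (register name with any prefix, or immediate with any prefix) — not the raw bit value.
b

@+14  big-endian(87 08) = 0x8708
  top 5b → 0x10 → lsl [RR]
  rd: (w>>7)&0xf=0xe → u
  rs: (w>>3)&0xf=0x1 → b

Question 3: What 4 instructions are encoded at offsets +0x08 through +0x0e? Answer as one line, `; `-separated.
adi $92, z; inv m; lsr v, h; subi $103, u

off 0x08: read e5 dc as big → 0xe5dc
  top 5b → 0x1c → adi [RI]
  rd@[10:7]=0xb ⇒ z
  imm@[6:0]=0x5c ⇒ $92
off 0x0a: read cb 80 as big → 0xcb80
  top 5b → 0x19 → inv [R]
  rd@[10:7]=0x7 ⇒ m
off 0x0c: read 6a f8 as big → 0x6af8
  top 5b → 0xd → lsr [RR]
  rd@[10:7]=0x5 ⇒ h
  rs@[6:3]=0xf ⇒ v
off 0x0e: read 1f 67 as big → 0x1f67
  top 5b → 0x3 → subi [RI]
  rd@[10:7]=0xe ⇒ u
  imm@[6:0]=0x67 ⇒ $103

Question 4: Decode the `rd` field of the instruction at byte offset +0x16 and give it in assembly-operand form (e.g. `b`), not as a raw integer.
b

[16] c8 80 → 0xc880
  op=0xc880>>11=0x19 ⇒ inv (R)
  [10:7] rd=1 = b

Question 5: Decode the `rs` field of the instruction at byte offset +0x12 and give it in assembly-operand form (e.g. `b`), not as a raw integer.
+0x12: 73 a8 ⇒ word 0x73a8 (big)
  op=0x73a8>>11=0xe ⇒ xor (RR)
  rd@[10:7]=0x7 ⇒ m
  rs@[6:3]=0x5 ⇒ h

h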